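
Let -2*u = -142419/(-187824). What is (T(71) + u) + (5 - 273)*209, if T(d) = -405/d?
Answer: -498019583095/8890336 ≈ -56018.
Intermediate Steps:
u = -47473/125216 (u = -(-142419)/(2*(-187824)) = -(-142419)*(-1)/(2*187824) = -½*47473/62608 = -47473/125216 ≈ -0.37913)
(T(71) + u) + (5 - 273)*209 = (-405/71 - 47473/125216) + (5 - 273)*209 = (-405*1/71 - 47473/125216) - 268*209 = (-405/71 - 47473/125216) - 56012 = -54083063/8890336 - 56012 = -498019583095/8890336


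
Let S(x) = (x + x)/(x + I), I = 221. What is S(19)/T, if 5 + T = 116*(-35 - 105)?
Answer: -1/102600 ≈ -9.7466e-6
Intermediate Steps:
S(x) = 2*x/(221 + x) (S(x) = (x + x)/(x + 221) = (2*x)/(221 + x) = 2*x/(221 + x))
T = -16245 (T = -5 + 116*(-35 - 105) = -5 + 116*(-140) = -5 - 16240 = -16245)
S(19)/T = (2*19/(221 + 19))/(-16245) = (2*19/240)*(-1/16245) = (2*19*(1/240))*(-1/16245) = (19/120)*(-1/16245) = -1/102600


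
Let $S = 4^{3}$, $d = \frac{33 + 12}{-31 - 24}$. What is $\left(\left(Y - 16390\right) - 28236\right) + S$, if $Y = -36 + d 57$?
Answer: $- \frac{491091}{11} \approx -44645.0$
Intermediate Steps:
$d = - \frac{9}{11}$ ($d = \frac{45}{-55} = 45 \left(- \frac{1}{55}\right) = - \frac{9}{11} \approx -0.81818$)
$S = 64$
$Y = - \frac{909}{11}$ ($Y = -36 - \frac{513}{11} = - \frac{909}{11} \approx -82.636$)
$\left(\left(Y - 16390\right) - 28236\right) + S = \left(\left(- \frac{909}{11} - 16390\right) - 28236\right) + 64 = \left(- \frac{181199}{11} - 28236\right) + 64 = - \frac{491795}{11} + 64 = - \frac{491091}{11}$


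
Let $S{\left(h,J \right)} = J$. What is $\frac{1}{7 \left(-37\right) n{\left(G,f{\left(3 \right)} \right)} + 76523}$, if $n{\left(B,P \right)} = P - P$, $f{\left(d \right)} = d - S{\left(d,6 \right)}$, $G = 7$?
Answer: $\frac{1}{76523} \approx 1.3068 \cdot 10^{-5}$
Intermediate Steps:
$f{\left(d \right)} = -6 + d$ ($f{\left(d \right)} = d - 6 = -6 + d$)
$n{\left(B,P \right)} = 0$
$\frac{1}{7 \left(-37\right) n{\left(G,f{\left(3 \right)} \right)} + 76523} = \frac{1}{7 \left(-37\right) 0 + 76523} = \frac{1}{\left(-259\right) 0 + 76523} = \frac{1}{0 + 76523} = \frac{1}{76523}$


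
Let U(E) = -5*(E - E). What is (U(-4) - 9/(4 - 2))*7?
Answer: -63/2 ≈ -31.500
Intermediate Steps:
U(E) = 0 (U(E) = -5*0 = 0)
(U(-4) - 9/(4 - 2))*7 = (0 - 9/(4 - 2))*7 = (0 - 9/2)*7 = -9/2*7 = -63/2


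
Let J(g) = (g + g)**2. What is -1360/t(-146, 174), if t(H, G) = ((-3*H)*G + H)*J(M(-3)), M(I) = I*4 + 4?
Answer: -85/1217056 ≈ -6.9841e-5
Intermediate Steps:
M(I) = 4 + 4*I (M(I) = 4*I + 4 = 4 + 4*I)
J(g) = 4*g**2 (J(g) = (2*g)**2 = 4*g**2)
t(H, G) = 256*H - 768*G*H (t(H, G) = ((-3*H)*G + H)*(4*(4 + 4*(-3))**2) = (-3*G*H + H)*(4*(4 - 12)**2) = (H - 3*G*H)*(4*(-8)**2) = (H - 3*G*H)*(4*64) = (H - 3*G*H)*256 = 256*H - 768*G*H)
-1360/t(-146, 174) = -1360*(-1/(37376*(1 - 3*174))) = -1360*(-1/(37376*(1 - 522))) = -1360/(256*(-146)*(-521)) = -1360/19472896 = -1360*1/19472896 = -85/1217056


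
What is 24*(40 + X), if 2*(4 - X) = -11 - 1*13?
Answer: 1344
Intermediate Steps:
X = 16 (X = 4 - (-11 - 1*13)/2 = 4 - (-11 - 13)/2 = 4 - 1/2*(-24) = 4 + 12 = 16)
24*(40 + X) = 24*(40 + 16) = 24*56 = 1344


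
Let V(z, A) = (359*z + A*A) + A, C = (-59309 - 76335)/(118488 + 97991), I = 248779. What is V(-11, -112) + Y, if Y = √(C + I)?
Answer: 8483 + √11658540080937063/216479 ≈ 8981.8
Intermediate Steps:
C = -135644/216479 ≈ -0.62659
V(z, A) = A + A² + 359*z (V(z, A) = (359*z + A²) + A = (A² + 359*z) + A = A + A² + 359*z)
Y = √11658540080937063/216479 (Y = √(-135644/216479 + 248779) = √(53855293497/216479) = √11658540080937063/216479 ≈ 498.78)
V(-11, -112) + Y = (-112 + (-112)² + 359*(-11)) + √11658540080937063/216479 = (-112 + 12544 - 3949) + √11658540080937063/216479 = 8483 + √11658540080937063/216479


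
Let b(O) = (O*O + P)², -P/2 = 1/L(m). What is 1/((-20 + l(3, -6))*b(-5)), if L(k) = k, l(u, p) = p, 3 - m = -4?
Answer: -49/778154 ≈ -6.2970e-5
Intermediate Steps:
m = 7 (m = 3 - 1*(-4) = 3 + 4 = 7)
P = -2/7 ≈ -0.28571
b(O) = (-2/7 + O²)² (b(O) = (O*O - 2/7)² = (O² - 2/7)² = (-2/7 + O²)²)
1/((-20 + l(3, -6))*b(-5)) = 1/((-20 - 6)*((-2 + 7*(-5)²)²/49)) = 1/(-26*(-2 + 7*25)²/49) = 1/(-26*(-2 + 175)²/49) = 1/(-26*173²/49) = 1/(-26*29929/49) = 1/(-778154/49) = -49/778154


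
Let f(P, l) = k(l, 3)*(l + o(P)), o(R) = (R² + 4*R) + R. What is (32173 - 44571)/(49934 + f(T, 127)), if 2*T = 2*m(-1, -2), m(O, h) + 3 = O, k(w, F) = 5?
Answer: -12398/50549 ≈ -0.24527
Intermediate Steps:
o(R) = R² + 5*R
m(O, h) = -3 + O
T = -4 (T = (2*(-3 - 1))/2 = (2*(-4))/2 = (½)*(-8) = -4)
f(P, l) = 5*l + 5*P*(5 + P) (f(P, l) = 5*(l + P*(5 + P)) = 5*l + 5*P*(5 + P))
(32173 - 44571)/(49934 + f(T, 127)) = (32173 - 44571)/(49934 + (5*127 + 5*(-4)*(5 - 4))) = -12398/(49934 + (635 + 5*(-4)*1)) = -12398/(49934 + (635 - 20)) = -12398/(49934 + 615) = -12398/50549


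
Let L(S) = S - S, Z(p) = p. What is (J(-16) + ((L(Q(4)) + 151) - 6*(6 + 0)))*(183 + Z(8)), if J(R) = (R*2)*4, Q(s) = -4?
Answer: -2483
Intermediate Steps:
J(R) = 8*R (J(R) = (2*R)*4 = 8*R)
L(S) = 0
(J(-16) + ((L(Q(4)) + 151) - 6*(6 + 0)))*(183 + Z(8)) = (8*(-16) + ((0 + 151) - 6*(6 + 0)))*(183 + 8) = (-128 + (151 - 6*6))*191 = (-128 + (151 - 36))*191 = (-128 + 115)*191 = -13*191 = -2483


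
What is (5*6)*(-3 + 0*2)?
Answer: -90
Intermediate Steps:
(5*6)*(-3 + 0*2) = 30*(-3 + 0) = 30*(-3) = -90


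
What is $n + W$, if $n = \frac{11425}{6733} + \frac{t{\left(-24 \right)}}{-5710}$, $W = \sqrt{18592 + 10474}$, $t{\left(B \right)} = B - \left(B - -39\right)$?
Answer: $\frac{65499337}{38445430} + \sqrt{29066} \approx 172.19$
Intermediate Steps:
$t{\left(B \right)} = -39$ ($t{\left(B \right)} = B - \left(B + 39\right) = B - \left(39 + B\right) = -39$)
$W = \sqrt{29066} \approx 170.49$
$n = \frac{65499337}{38445430}$ ($n = \frac{11425}{6733} - \frac{39}{-5710} = 11425 \cdot \frac{1}{6733} - - \frac{39}{5710} = \frac{11425}{6733} + \frac{39}{5710} = \frac{65499337}{38445430} \approx 1.7037$)
$n + W = \frac{65499337}{38445430} + \sqrt{29066}$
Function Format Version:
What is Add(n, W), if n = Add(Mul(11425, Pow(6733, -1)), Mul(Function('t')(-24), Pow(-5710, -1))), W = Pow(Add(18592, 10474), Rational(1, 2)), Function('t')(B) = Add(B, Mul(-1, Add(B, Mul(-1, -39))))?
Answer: Add(Rational(65499337, 38445430), Pow(29066, Rational(1, 2))) ≈ 172.19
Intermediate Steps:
Function('t')(B) = -39 (Function('t')(B) = Add(B, Mul(-1, Add(B, 39))) = Add(B, Mul(-1, Add(39, B))) = Add(B, Add(-39, Mul(-1, B))) = -39)
W = Pow(29066, Rational(1, 2)) ≈ 170.49
n = Rational(65499337, 38445430) (n = Add(Mul(11425, Pow(6733, -1)), Mul(-39, Pow(-5710, -1))) = Add(Mul(11425, Rational(1, 6733)), Mul(-39, Rational(-1, 5710))) = Add(Rational(11425, 6733), Rational(39, 5710)) = Rational(65499337, 38445430) ≈ 1.7037)
Add(n, W) = Add(Rational(65499337, 38445430), Pow(29066, Rational(1, 2)))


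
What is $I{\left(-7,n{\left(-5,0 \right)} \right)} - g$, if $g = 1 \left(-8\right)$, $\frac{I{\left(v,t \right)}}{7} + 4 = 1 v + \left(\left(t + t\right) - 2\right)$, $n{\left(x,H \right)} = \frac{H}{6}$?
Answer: $-83$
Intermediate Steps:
$n{\left(x,H \right)} = \frac{H}{6}$ ($n{\left(x,H \right)} = H \frac{1}{6} = \frac{H}{6}$)
$I{\left(v,t \right)} = -42 + 7 v + 14 t$ ($I{\left(v,t \right)} = -28 + 7 \left(1 v + \left(\left(t + t\right) - 2\right)\right) = -28 + 7 \left(v + \left(2 t - 2\right)\right) = -28 + 7 \left(v + \left(-2 + 2 t\right)\right) = -28 + 7 \left(-2 + v + 2 t\right) = -28 + \left(-14 + 7 v + 14 t\right) = -42 + 7 v + 14 t$)
$g = -8$
$I{\left(-7,n{\left(-5,0 \right)} \right)} - g = \left(-42 + 7 \left(-7\right) + 14 \cdot \frac{1}{6} \cdot 0\right) - -8 = \left(-42 - 49 + 14 \cdot 0\right) + 8 = \left(-42 - 49 + 0\right) + 8 = -91 + 8 = -83$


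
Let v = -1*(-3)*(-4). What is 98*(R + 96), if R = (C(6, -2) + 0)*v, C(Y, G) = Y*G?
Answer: 23520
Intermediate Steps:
C(Y, G) = G*Y
v = -12 (v = 3*(-4) = -12)
R = 144 (R = (-2*6 + 0)*(-12) = (-12 + 0)*(-12) = -12*(-12) = 144)
98*(R + 96) = 98*(144 + 96) = 98*240 = 23520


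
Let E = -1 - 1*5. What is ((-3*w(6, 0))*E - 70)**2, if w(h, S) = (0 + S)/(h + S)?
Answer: 4900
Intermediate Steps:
E = -6 (E = -1 - 5 = -6)
w(h, S) = S/(S + h)
((-3*w(6, 0))*E - 70)**2 = (-0/(0 + 6)*(-6) - 70)**2 = (-0/6*(-6) - 70)**2 = (-3*0*(-6) - 70)**2 = (0*(-6) - 70)**2 = (0 - 70)**2 = (-70)**2 = 4900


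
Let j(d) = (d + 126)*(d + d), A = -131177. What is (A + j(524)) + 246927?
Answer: 796950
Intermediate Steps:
j(d) = 2*d*(126 + d) (j(d) = (126 + d)*(2*d) = 2*d*(126 + d))
(A + j(524)) + 246927 = (-131177 + 2*524*(126 + 524)) + 246927 = (-131177 + 2*524*650) + 246927 = (-131177 + 681200) + 246927 = 550023 + 246927 = 796950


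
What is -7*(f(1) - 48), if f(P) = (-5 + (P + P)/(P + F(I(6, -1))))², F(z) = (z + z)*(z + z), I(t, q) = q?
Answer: 4697/25 ≈ 187.88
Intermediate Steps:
F(z) = 4*z² (F(z) = (2*z)*(2*z) = 4*z²)
f(P) = (-5 + 2*P/(4 + P))² (f(P) = (-5 + (P + P)/(P + 4*(-1)²))² = (-5 + (2*P)/(P + 4*1))² = (-5 + (2*P)/(P + 4))² = (-5 + (2*P)/(4 + P))² = (-5 + 2*P/(4 + P))²)
-7*(f(1) - 48) = -7*((20 + 3*1)²/(4 + 1)² - 48) = -7*((20 + 3)²/5² - 48) = -7*((1/25)*23² - 48) = -7*((1/25)*529 - 48) = -7*(529/25 - 48) = -7*(-671/25) = 4697/25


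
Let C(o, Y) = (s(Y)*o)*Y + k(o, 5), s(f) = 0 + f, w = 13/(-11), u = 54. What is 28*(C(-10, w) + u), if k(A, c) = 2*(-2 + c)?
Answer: 155960/121 ≈ 1288.9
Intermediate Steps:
k(A, c) = -4 + 2*c
w = -13/11 (w = 13*(-1/11) = -13/11 ≈ -1.1818)
s(f) = f
C(o, Y) = 6 + o*Y² (C(o, Y) = (Y*o)*Y + (-4 + 2*5) = o*Y² + (-4 + 10) = o*Y² + 6 = 6 + o*Y²)
28*(C(-10, w) + u) = 28*((6 - 10*(-13/11)²) + 54) = 28*((6 - 10*169/121) + 54) = 28*((6 - 1690/121) + 54) = 28*(-964/121 + 54) = 28*(5570/121) = 155960/121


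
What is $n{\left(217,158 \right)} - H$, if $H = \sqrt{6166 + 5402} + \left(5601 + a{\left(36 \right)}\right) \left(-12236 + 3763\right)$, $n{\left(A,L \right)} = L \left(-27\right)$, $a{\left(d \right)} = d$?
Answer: $47758035 - 4 \sqrt{723} \approx 4.7758 \cdot 10^{7}$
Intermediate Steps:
$n{\left(A,L \right)} = - 27 L$
$H = -47762301 + 4 \sqrt{723}$ ($H = \sqrt{6166 + 5402} + \left(5601 + 36\right) \left(-12236 + 3763\right) = \sqrt{11568} + 5637 \left(-8473\right) = 4 \sqrt{723} - 47762301 = -47762301 + 4 \sqrt{723} \approx -4.7762 \cdot 10^{7}$)
$n{\left(217,158 \right)} - H = \left(-27\right) 158 - \left(-47762301 + 4 \sqrt{723}\right) = -4266 + \left(47762301 - 4 \sqrt{723}\right) = 47758035 - 4 \sqrt{723}$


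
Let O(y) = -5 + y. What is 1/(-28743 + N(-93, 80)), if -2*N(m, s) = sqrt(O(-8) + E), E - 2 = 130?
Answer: -114972/3304640077 + 2*sqrt(119)/3304640077 ≈ -3.4784e-5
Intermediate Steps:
E = 132 (E = 2 + 130 = 132)
N(m, s) = -sqrt(119)/2 (N(m, s) = -sqrt((-5 - 8) + 132)/2 = -sqrt(-13 + 132)/2 = -sqrt(119)/2)
1/(-28743 + N(-93, 80)) = 1/(-28743 - sqrt(119)/2)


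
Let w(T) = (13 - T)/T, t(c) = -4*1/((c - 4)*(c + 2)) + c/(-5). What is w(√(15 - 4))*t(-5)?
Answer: -23/27 + 299*√11/297 ≈ 2.4871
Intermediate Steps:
t(c) = -c/5 - 4/((-4 + c)*(2 + c)) (t(c) = -4*1/((-4 + c)*(2 + c)) + c*(-⅕) = -4*1/((-4 + c)*(2 + c)) - c/5 = -4/((-4 + c)*(2 + c)) - c/5 = -c/5 - 4/((-4 + c)*(2 + c)))
w(T) = (13 - T)/T
w(√(15 - 4))*t(-5) = ((13 - √(15 - 4))/(√(15 - 4)))*((20 + (-5)³ - 8*(-5) - 2*(-5)²)/(5*(8 - 1*(-5)² + 2*(-5)))) = ((13 - √11)/(√11))*((20 - 125 + 40 - 2*25)/(5*(8 - 1*25 - 10))) = ((√11/11)*(13 - √11))*((20 - 125 + 40 - 50)/(5*(8 - 25 - 10))) = (√11*(13 - √11)/11)*((⅕)*(-115)/(-27)) = (√11*(13 - √11)/11)*((⅕)*(-1/27)*(-115)) = (√11*(13 - √11)/11)*(23/27) = 23*√11*(13 - √11)/297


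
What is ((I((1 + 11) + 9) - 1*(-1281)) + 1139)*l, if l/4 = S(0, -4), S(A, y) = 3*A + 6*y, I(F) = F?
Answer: -234336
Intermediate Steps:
l = -96 (l = 4*(3*0 + 6*(-4)) = 4*(0 - 24) = 4*(-24) = -96)
((I((1 + 11) + 9) - 1*(-1281)) + 1139)*l = ((((1 + 11) + 9) - 1*(-1281)) + 1139)*(-96) = (((12 + 9) + 1281) + 1139)*(-96) = ((21 + 1281) + 1139)*(-96) = (1302 + 1139)*(-96) = 2441*(-96) = -234336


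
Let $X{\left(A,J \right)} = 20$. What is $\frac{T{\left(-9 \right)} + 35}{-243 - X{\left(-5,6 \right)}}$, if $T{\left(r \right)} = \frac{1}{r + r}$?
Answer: $- \frac{629}{4734} \approx -0.13287$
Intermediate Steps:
$T{\left(r \right)} = \frac{1}{2 r}$
$\frac{T{\left(-9 \right)} + 35}{-243 - X{\left(-5,6 \right)}} = \frac{\frac{1}{2 \left(-9\right)} + 35}{-243 - 20} = \frac{\frac{1}{2} \left(- \frac{1}{9}\right) + 35}{-243 - 20} = \frac{- \frac{1}{18} + 35}{-263} = \frac{629}{18} \left(- \frac{1}{263}\right) = - \frac{629}{4734}$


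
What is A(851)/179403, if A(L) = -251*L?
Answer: -213601/179403 ≈ -1.1906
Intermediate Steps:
A(851)/179403 = -251*851/179403 = -213601*1/179403 = -213601/179403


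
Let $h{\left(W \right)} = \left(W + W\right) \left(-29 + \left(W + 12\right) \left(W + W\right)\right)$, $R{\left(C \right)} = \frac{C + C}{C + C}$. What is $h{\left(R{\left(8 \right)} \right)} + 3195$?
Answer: $3189$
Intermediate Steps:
$R{\left(C \right)} = 1$ ($R{\left(C \right)} = \frac{2 C}{2 C} = 2 C \frac{1}{2 C} = 1$)
$h{\left(W \right)} = 2 W \left(-29 + 2 W \left(12 + W\right)\right)$ ($h{\left(W \right)} = 2 W \left(-29 + \left(12 + W\right) 2 W\right) = 2 W \left(-29 + 2 W \left(12 + W\right)\right)$)
$h{\left(R{\left(8 \right)} \right)} + 3195 = 2 \cdot 1 \left(-29 + 2 \cdot 1^{2} + 24 \cdot 1\right) + 3195 = 2 \cdot 1 \left(-29 + 2 \cdot 1 + 24\right) + 3195 = 2 \cdot 1 \left(-29 + 2 + 24\right) + 3195 = 2 \cdot 1 \left(-3\right) + 3195 = -6 + 3195 = 3189$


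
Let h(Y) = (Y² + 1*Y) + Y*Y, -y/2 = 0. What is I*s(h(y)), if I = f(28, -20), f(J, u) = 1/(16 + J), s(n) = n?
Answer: 0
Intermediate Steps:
y = 0 (y = -2*0 = 0)
h(Y) = Y + 2*Y² (h(Y) = (Y² + Y) + Y² = (Y + Y²) + Y² = Y + 2*Y²)
I = 1/44 (I = 1/(16 + 28) = 1/44 ≈ 0.022727)
I*s(h(y)) = (0*(1 + 2*0))/44 = (0*(1 + 0))/44 = (0*1)/44 = (1/44)*0 = 0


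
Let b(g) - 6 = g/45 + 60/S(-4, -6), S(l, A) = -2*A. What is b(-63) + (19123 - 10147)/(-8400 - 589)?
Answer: 386592/44945 ≈ 8.6014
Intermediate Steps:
b(g) = 11 + g/45 (b(g) = 6 + (g/45 + 60/((-2*(-6)))) = 6 + (g*(1/45) + 60/12) = 6 + (g/45 + 60*(1/12)) = 6 + (g/45 + 5) = 6 + (5 + g/45) = 11 + g/45)
b(-63) + (19123 - 10147)/(-8400 - 589) = (11 + (1/45)*(-63)) + (19123 - 10147)/(-8400 - 589) = (11 - 7/5) + 8976/(-8989) = 48/5 + 8976*(-1/8989) = 48/5 - 8976/8989 = 386592/44945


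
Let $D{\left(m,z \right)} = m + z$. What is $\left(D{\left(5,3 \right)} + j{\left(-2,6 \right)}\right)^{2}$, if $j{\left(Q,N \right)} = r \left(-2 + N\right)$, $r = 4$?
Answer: $576$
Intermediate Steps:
$j{\left(Q,N \right)} = -8 + 4 N$ ($j{\left(Q,N \right)} = 4 \left(-2 + N\right) = -8 + 4 N$)
$\left(D{\left(5,3 \right)} + j{\left(-2,6 \right)}\right)^{2} = \left(\left(5 + 3\right) + \left(-8 + 4 \cdot 6\right)\right)^{2} = \left(8 + \left(-8 + 24\right)\right)^{2} = \left(8 + 16\right)^{2} = 24^{2} = 576$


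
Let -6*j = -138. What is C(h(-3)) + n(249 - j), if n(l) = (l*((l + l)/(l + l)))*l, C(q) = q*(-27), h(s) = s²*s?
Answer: 51805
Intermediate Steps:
j = 23 (j = -⅙*(-138) = 23)
h(s) = s³
C(q) = -27*q
n(l) = l² (n(l) = (l*((2*l)/((2*l))))*l = (l*((2*l)*(1/(2*l))))*l = (l*1)*l = l*l = l²)
C(h(-3)) + n(249 - j) = -27*(-3)³ + (249 - 1*23)² = -27*(-27) + (249 - 23)² = 729 + 226² = 729 + 51076 = 51805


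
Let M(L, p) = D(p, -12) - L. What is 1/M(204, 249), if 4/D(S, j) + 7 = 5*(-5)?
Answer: -8/1633 ≈ -0.0048990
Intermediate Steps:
D(S, j) = -⅛ (D(S, j) = 4/(-7 + 5*(-5)) = 4/(-7 - 25) = 4/(-32) = 4*(-1/32) = -⅛)
M(L, p) = -⅛ - L
1/M(204, 249) = 1/(-⅛ - 1*204) = 1/(-⅛ - 204) = 1/(-1633/8) = -8/1633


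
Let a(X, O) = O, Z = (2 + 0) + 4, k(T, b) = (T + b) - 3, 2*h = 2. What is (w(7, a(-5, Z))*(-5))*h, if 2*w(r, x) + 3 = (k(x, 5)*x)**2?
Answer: -11505/2 ≈ -5752.5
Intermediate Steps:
h = 1 (h = (1/2)*2 = 1)
k(T, b) = -3 + T + b
Z = 6 (Z = 2 + 4 = 6)
w(r, x) = -3/2 + x**2*(2 + x)**2/2 (w(r, x) = -3/2 + ((-3 + x + 5)*x)**2/2 = -3/2 + ((2 + x)*x)**2/2 = -3/2 + (x*(2 + x))**2/2 = -3/2 + (x**2*(2 + x)**2)/2 = -3/2 + x**2*(2 + x)**2/2)
(w(7, a(-5, Z))*(-5))*h = ((-3/2 + (1/2)*6**2*(2 + 6)**2)*(-5))*1 = ((-3/2 + (1/2)*36*8**2)*(-5))*1 = ((-3/2 + (1/2)*36*64)*(-5))*1 = ((-3/2 + 1152)*(-5))*1 = ((2301/2)*(-5))*1 = -11505/2*1 = -11505/2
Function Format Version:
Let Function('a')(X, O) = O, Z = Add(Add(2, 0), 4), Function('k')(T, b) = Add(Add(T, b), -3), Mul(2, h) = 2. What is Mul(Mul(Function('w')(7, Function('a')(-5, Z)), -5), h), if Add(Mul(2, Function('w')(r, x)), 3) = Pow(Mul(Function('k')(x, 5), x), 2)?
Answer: Rational(-11505, 2) ≈ -5752.5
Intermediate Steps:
h = 1 (h = Mul(Rational(1, 2), 2) = 1)
Function('k')(T, b) = Add(-3, T, b)
Z = 6 (Z = Add(2, 4) = 6)
Function('w')(r, x) = Add(Rational(-3, 2), Mul(Rational(1, 2), Pow(x, 2), Pow(Add(2, x), 2))) (Function('w')(r, x) = Add(Rational(-3, 2), Mul(Rational(1, 2), Pow(Mul(Add(-3, x, 5), x), 2))) = Add(Rational(-3, 2), Mul(Rational(1, 2), Pow(Mul(Add(2, x), x), 2))) = Add(Rational(-3, 2), Mul(Rational(1, 2), Pow(Mul(x, Add(2, x)), 2))) = Add(Rational(-3, 2), Mul(Rational(1, 2), Mul(Pow(x, 2), Pow(Add(2, x), 2)))) = Add(Rational(-3, 2), Mul(Rational(1, 2), Pow(x, 2), Pow(Add(2, x), 2))))
Mul(Mul(Function('w')(7, Function('a')(-5, Z)), -5), h) = Mul(Mul(Add(Rational(-3, 2), Mul(Rational(1, 2), Pow(6, 2), Pow(Add(2, 6), 2))), -5), 1) = Mul(Mul(Add(Rational(-3, 2), Mul(Rational(1, 2), 36, Pow(8, 2))), -5), 1) = Mul(Mul(Add(Rational(-3, 2), Mul(Rational(1, 2), 36, 64)), -5), 1) = Mul(Mul(Add(Rational(-3, 2), 1152), -5), 1) = Mul(Mul(Rational(2301, 2), -5), 1) = Mul(Rational(-11505, 2), 1) = Rational(-11505, 2)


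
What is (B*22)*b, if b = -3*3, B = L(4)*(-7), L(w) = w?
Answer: 5544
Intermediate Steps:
B = -28 (B = 4*(-7) = -28)
b = -9
(B*22)*b = -28*22*(-9) = -616*(-9) = 5544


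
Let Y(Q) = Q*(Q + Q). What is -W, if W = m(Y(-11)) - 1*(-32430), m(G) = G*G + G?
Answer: -91236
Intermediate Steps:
Y(Q) = 2*Q**2 (Y(Q) = Q*(2*Q) = 2*Q**2)
m(G) = G + G**2 (m(G) = G**2 + G = G + G**2)
W = 91236 (W = (2*(-11)**2)*(1 + 2*(-11)**2) - 1*(-32430) = (2*121)*(1 + 2*121) + 32430 = 242*(1 + 242) + 32430 = 242*243 + 32430 = 58806 + 32430 = 91236)
-W = -1*91236 = -91236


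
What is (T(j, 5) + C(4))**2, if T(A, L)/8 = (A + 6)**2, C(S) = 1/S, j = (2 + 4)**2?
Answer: 3186489601/16 ≈ 1.9916e+8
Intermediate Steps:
j = 36 (j = 6**2 = 36)
T(A, L) = 8*(6 + A)**2 (T(A, L) = 8*(A + 6)**2 = 8*(6 + A)**2)
(T(j, 5) + C(4))**2 = (8*(6 + 36)**2 + 1/4)**2 = (8*42**2 + 1/4)**2 = (8*1764 + 1/4)**2 = (14112 + 1/4)**2 = (56449/4)**2 = 3186489601/16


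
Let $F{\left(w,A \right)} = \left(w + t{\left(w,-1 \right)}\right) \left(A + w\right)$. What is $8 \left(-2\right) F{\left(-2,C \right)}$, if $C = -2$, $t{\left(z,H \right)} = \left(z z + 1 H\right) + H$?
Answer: $0$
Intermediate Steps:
$t{\left(z,H \right)} = z^{2} + 2 H$ ($t{\left(z,H \right)} = \left(z^{2} + H\right) + H = \left(H + z^{2}\right) + H = z^{2} + 2 H$)
$F{\left(w,A \right)} = \left(A + w\right) \left(-2 + w + w^{2}\right)$ ($F{\left(w,A \right)} = \left(w + \left(w^{2} + 2 \left(-1\right)\right)\right) \left(A + w\right) = \left(w + \left(w^{2} - 2\right)\right) \left(A + w\right) = \left(w + \left(-2 + w^{2}\right)\right) \left(A + w\right) = \left(-2 + w + w^{2}\right) \left(A + w\right) = \left(A + w\right) \left(-2 + w + w^{2}\right)$)
$8 \left(-2\right) F{\left(-2,C \right)} = 8 \left(-2\right) \left(\left(-2\right)^{2} - -4 - 2 \left(-2 + \left(-2\right)^{2}\right) - 2 \left(-2 + \left(-2\right)^{2}\right)\right) = - 16 \left(4 + 4 - 2 \left(-2 + 4\right) - 2 \left(-2 + 4\right)\right) = - 16 \left(4 + 4 - 4 - 4\right) = \left(-16\right) 0 = 0$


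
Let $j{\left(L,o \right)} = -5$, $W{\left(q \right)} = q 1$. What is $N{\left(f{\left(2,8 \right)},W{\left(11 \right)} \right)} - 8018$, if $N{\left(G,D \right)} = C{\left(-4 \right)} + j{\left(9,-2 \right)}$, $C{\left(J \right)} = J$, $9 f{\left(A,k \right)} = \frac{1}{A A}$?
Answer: $-8027$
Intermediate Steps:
$f{\left(A,k \right)} = \frac{1}{9 A^{2}}$ ($f{\left(A,k \right)} = \frac{1}{9 A A} = \frac{1}{9 A^{2}}$)
$W{\left(q \right)} = q$
$N{\left(G,D \right)} = -9$ ($N{\left(G,D \right)} = -4 - 5 = -9$)
$N{\left(f{\left(2,8 \right)},W{\left(11 \right)} \right)} - 8018 = -9 - 8018 = -8027$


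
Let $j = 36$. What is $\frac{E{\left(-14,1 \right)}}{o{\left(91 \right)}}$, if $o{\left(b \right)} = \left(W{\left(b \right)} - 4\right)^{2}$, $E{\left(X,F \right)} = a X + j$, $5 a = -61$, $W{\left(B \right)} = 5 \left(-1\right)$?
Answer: $\frac{1034}{405} \approx 2.5531$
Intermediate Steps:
$W{\left(B \right)} = -5$
$a = - \frac{61}{5}$ ($a = \frac{1}{5} \left(-61\right) = - \frac{61}{5} \approx -12.2$)
$E{\left(X,F \right)} = 36 - \frac{61 X}{5}$ ($E{\left(X,F \right)} = - \frac{61 X}{5} + 36 = 36 - \frac{61 X}{5}$)
$o{\left(b \right)} = 81$ ($o{\left(b \right)} = \left(-5 - 4\right)^{2} = \left(-9\right)^{2} = 81$)
$\frac{E{\left(-14,1 \right)}}{o{\left(91 \right)}} = \frac{36 - - \frac{854}{5}}{81} = \left(36 + \frac{854}{5}\right) \frac{1}{81} = \frac{1034}{5} \cdot \frac{1}{81} = \frac{1034}{405}$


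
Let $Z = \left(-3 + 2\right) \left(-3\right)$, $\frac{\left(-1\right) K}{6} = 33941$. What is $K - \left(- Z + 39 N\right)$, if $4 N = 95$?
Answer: $- \frac{818277}{4} \approx -2.0457 \cdot 10^{5}$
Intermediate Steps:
$N = \frac{95}{4}$ ($N = \frac{1}{4} \cdot 95 = \frac{95}{4} \approx 23.75$)
$K = -203646$ ($K = \left(-6\right) 33941 = -203646$)
$Z = 3$ ($Z = \left(-1\right) \left(-3\right) = 3$)
$K - \left(- Z + 39 N\right) = -203646 + \left(\left(-39\right) \frac{95}{4} + 3\right) = -203646 + \left(- \frac{3705}{4} + 3\right) = -203646 - \frac{3693}{4} = - \frac{818277}{4}$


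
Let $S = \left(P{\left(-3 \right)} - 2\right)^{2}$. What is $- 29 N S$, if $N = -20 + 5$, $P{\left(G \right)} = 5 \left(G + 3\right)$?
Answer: $1740$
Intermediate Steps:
$P{\left(G \right)} = 15 + 5 G$ ($P{\left(G \right)} = 5 \left(3 + G\right) = 15 + 5 G$)
$N = -15$
$S = 4$ ($S = \left(\left(15 + 5 \left(-3\right)\right) - 2\right)^{2} = \left(\left(15 - 15\right) - 2\right)^{2} = \left(0 - 2\right)^{2} = \left(-2\right)^{2} = 4$)
$- 29 N S = \left(-29\right) \left(-15\right) 4 = 435 \cdot 4 = 1740$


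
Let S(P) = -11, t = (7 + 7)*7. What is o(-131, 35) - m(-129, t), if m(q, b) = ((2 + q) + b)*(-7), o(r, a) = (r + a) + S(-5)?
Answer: -310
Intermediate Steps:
t = 98 (t = 14*7 = 98)
o(r, a) = -11 + a + r (o(r, a) = (r + a) - 11 = (a + r) - 11 = -11 + a + r)
m(q, b) = -14 - 7*b - 7*q (m(q, b) = (2 + b + q)*(-7) = -14 - 7*b - 7*q)
o(-131, 35) - m(-129, t) = (-11 + 35 - 131) - (-14 - 7*98 - 7*(-129)) = -107 - (-14 - 686 + 903) = -107 - 1*203 = -107 - 203 = -310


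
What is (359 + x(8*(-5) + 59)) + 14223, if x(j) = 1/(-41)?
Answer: 597861/41 ≈ 14582.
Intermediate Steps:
x(j) = -1/41
(359 + x(8*(-5) + 59)) + 14223 = (359 - 1/41) + 14223 = 14718/41 + 14223 = 597861/41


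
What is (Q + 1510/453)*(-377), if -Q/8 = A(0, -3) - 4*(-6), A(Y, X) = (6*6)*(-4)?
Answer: -1089530/3 ≈ -3.6318e+5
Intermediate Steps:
A(Y, X) = -144 (A(Y, X) = 36*(-4) = -144)
Q = 960 (Q = -8*(-144 - 4*(-6)) = -8*(-144 + 24) = -8*(-120) = 960)
(Q + 1510/453)*(-377) = (960 + 1510/453)*(-377) = (960 + 1510*(1/453))*(-377) = (960 + 10/3)*(-377) = (2890/3)*(-377) = -1089530/3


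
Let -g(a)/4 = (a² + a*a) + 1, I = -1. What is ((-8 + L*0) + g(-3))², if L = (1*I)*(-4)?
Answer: 7056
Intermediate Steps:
L = 4 (L = (1*(-1))*(-4) = -1*(-4) = 4)
g(a) = -4 - 8*a² (g(a) = -4*((a² + a*a) + 1) = -4*((a² + a²) + 1) = -4*(2*a² + 1) = -4*(1 + 2*a²) = -4 - 8*a²)
((-8 + L*0) + g(-3))² = ((-8 + 4*0) + (-4 - 8*(-3)²))² = ((-8 + 0) + (-4 - 8*9))² = (-8 + (-4 - 72))² = (-8 - 76)² = (-84)² = 7056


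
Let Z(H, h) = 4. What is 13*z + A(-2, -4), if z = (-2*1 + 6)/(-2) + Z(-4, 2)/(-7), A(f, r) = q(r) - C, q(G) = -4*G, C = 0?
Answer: -122/7 ≈ -17.429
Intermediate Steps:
A(f, r) = -4*r (A(f, r) = -4*r - 1*0 = -4*r + 0 = -4*r)
z = -18/7 (z = (-2*1 + 6)/(-2) + 4/(-7) = (-2 + 6)*(-½) + 4*(-⅐) = 4*(-½) - 4/7 = -2 - 4/7 = -18/7 ≈ -2.5714)
13*z + A(-2, -4) = 13*(-18/7) - 4*(-4) = -234/7 + 16 = -122/7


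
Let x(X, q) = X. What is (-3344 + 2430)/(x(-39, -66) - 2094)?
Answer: 914/2133 ≈ 0.42850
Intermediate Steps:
(-3344 + 2430)/(x(-39, -66) - 2094) = (-3344 + 2430)/(-39 - 2094) = -914/(-2133) = -914*(-1/2133) = 914/2133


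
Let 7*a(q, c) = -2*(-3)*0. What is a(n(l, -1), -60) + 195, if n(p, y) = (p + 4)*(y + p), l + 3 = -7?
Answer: 195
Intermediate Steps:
l = -10 (l = -3 - 7 = -10)
n(p, y) = (4 + p)*(p + y)
a(q, c) = 0 (a(q, c) = (-2*(-3)*0)/7 = (6*0)/7 = (⅐)*0 = 0)
a(n(l, -1), -60) + 195 = 0 + 195 = 195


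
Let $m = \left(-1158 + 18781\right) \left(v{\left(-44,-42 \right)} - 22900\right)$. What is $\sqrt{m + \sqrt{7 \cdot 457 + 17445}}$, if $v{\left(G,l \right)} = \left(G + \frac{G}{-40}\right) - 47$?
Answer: $\frac{\sqrt{-40515100770 + 200 \sqrt{5161}}}{10} \approx 20128.0 i$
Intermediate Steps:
$v{\left(G,l \right)} = -47 + \frac{39 G}{40}$ ($v{\left(G,l \right)} = \left(G + G \left(- \frac{1}{40}\right)\right) - 47 = \left(G - \frac{G}{40}\right) - 47 = \frac{39 G}{40} - 47 = -47 + \frac{39 G}{40}$)
$m = - \frac{4051510077}{10}$ ($m = \left(-1158 + 18781\right) \left(\left(-47 + \frac{39}{40} \left(-44\right)\right) - 22900\right) = 17623 \left(\left(-47 - \frac{429}{10}\right) - 22900\right) = 17623 \left(- \frac{899}{10} - 22900\right) = 17623 \left(- \frac{229899}{10}\right) = - \frac{4051510077}{10} \approx -4.0515 \cdot 10^{8}$)
$\sqrt{m + \sqrt{7 \cdot 457 + 17445}} = \sqrt{- \frac{4051510077}{10} + \sqrt{7 \cdot 457 + 17445}} = \sqrt{- \frac{4051510077}{10} + \sqrt{3199 + 17445}} = \sqrt{- \frac{4051510077}{10} + \sqrt{20644}} = \sqrt{- \frac{4051510077}{10} + 2 \sqrt{5161}}$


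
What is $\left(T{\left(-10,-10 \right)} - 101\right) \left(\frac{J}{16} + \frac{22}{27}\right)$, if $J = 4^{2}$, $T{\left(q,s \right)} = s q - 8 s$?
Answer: $\frac{3871}{27} \approx 143.37$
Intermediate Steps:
$T{\left(q,s \right)} = - 8 s + q s$ ($T{\left(q,s \right)} = q s - 8 s = - 8 s + q s$)
$J = 16$
$\left(T{\left(-10,-10 \right)} - 101\right) \left(\frac{J}{16} + \frac{22}{27}\right) = \left(- 10 \left(-8 - 10\right) - 101\right) \left(\frac{16}{16} + \frac{22}{27}\right) = \left(\left(-10\right) \left(-18\right) - 101\right) \left(16 \cdot \frac{1}{16} + 22 \cdot \frac{1}{27}\right) = \left(180 - 101\right) \left(1 + \frac{22}{27}\right) = 79 \cdot \frac{49}{27} = \frac{3871}{27}$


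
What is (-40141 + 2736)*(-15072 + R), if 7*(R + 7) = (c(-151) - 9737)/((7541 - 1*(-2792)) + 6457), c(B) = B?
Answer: 6629081517299/11753 ≈ 5.6403e+8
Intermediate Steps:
R = -416299/58765 (R = -7 + ((-151 - 9737)/((7541 - 1*(-2792)) + 6457))/7 = -7 + (-9888/((7541 + 2792) + 6457))/7 = -7 + (-9888/(10333 + 6457))/7 = -7 + (-9888/16790)/7 = -7 + (-9888*1/16790)/7 = -7 + (⅐)*(-4944/8395) = -7 - 4944/58765 = -416299/58765 ≈ -7.0841)
(-40141 + 2736)*(-15072 + R) = (-40141 + 2736)*(-15072 - 416299/58765) = -37405*(-886122379/58765) = 6629081517299/11753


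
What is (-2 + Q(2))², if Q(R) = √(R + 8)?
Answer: (2 - √10)² ≈ 1.3509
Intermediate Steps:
Q(R) = √(8 + R)
(-2 + Q(2))² = (-2 + √(8 + 2))² = (-2 + √10)²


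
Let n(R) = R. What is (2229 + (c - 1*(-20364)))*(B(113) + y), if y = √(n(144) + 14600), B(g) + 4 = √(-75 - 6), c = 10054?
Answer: -130588 + 65294*√3686 + 293823*I ≈ 3.8336e+6 + 2.9382e+5*I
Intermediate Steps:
B(g) = -4 + 9*I (B(g) = -4 + √(-75 - 6) = -4 + √(-81) = -4 + 9*I)
y = 2*√3686 (y = √(144 + 14600) = √14744 = 2*√3686 ≈ 121.42)
(2229 + (c - 1*(-20364)))*(B(113) + y) = (2229 + (10054 - 1*(-20364)))*((-4 + 9*I) + 2*√3686) = (2229 + (10054 + 20364))*(-4 + 2*√3686 + 9*I) = (2229 + 30418)*(-4 + 2*√3686 + 9*I) = 32647*(-4 + 2*√3686 + 9*I) = -130588 + 65294*√3686 + 293823*I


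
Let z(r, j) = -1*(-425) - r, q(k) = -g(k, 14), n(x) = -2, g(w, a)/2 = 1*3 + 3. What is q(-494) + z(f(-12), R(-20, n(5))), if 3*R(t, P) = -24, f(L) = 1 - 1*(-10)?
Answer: 402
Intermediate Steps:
f(L) = 11 (f(L) = 1 + 10 = 11)
g(w, a) = 12 (g(w, a) = 2*(1*3 + 3) = 2*(3 + 3) = 2*6 = 12)
R(t, P) = -8 (R(t, P) = (1/3)*(-24) = -8)
q(k) = -12 (q(k) = -1*12 = -12)
z(r, j) = 425 - r
q(-494) + z(f(-12), R(-20, n(5))) = -12 + (425 - 1*11) = -12 + (425 - 11) = -12 + 414 = 402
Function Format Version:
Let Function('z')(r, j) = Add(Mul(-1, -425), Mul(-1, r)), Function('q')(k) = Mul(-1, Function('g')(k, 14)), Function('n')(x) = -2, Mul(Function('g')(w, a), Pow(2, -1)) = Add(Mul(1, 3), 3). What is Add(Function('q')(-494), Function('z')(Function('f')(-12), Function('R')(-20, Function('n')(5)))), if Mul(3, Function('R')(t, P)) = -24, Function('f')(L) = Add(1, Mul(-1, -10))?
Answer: 402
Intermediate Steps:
Function('f')(L) = 11 (Function('f')(L) = Add(1, 10) = 11)
Function('g')(w, a) = 12 (Function('g')(w, a) = Mul(2, Add(Mul(1, 3), 3)) = Mul(2, Add(3, 3)) = Mul(2, 6) = 12)
Function('R')(t, P) = -8 (Function('R')(t, P) = Mul(Rational(1, 3), -24) = -8)
Function('q')(k) = -12 (Function('q')(k) = Mul(-1, 12) = -12)
Function('z')(r, j) = Add(425, Mul(-1, r))
Add(Function('q')(-494), Function('z')(Function('f')(-12), Function('R')(-20, Function('n')(5)))) = Add(-12, Add(425, Mul(-1, 11))) = Add(-12, Add(425, -11)) = Add(-12, 414) = 402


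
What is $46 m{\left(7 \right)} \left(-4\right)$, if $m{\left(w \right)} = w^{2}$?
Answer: $-9016$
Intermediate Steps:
$46 m{\left(7 \right)} \left(-4\right) = 46 \cdot 7^{2} \left(-4\right) = 46 \cdot 49 \left(-4\right) = 2254 \left(-4\right) = -9016$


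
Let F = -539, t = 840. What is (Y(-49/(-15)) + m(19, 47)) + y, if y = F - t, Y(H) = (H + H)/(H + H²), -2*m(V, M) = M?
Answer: -44865/32 ≈ -1402.0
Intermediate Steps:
m(V, M) = -M/2
Y(H) = 2*H/(H + H²) (Y(H) = (2*H)/(H + H²) = 2*H/(H + H²))
y = -1379 (y = -539 - 1*840 = -539 - 840 = -1379)
(Y(-49/(-15)) + m(19, 47)) + y = (2/(1 - 49/(-15)) - ½*47) - 1379 = (2/(1 - 49*(-1/15)) - 47/2) - 1379 = (2/(1 + 49/15) - 47/2) - 1379 = (2/(64/15) - 47/2) - 1379 = (2*(15/64) - 47/2) - 1379 = (15/32 - 47/2) - 1379 = -737/32 - 1379 = -44865/32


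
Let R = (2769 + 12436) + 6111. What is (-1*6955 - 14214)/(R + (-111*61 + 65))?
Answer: -21169/14610 ≈ -1.4489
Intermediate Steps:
R = 21316 (R = 15205 + 6111 = 21316)
(-1*6955 - 14214)/(R + (-111*61 + 65)) = (-1*6955 - 14214)/(21316 + (-111*61 + 65)) = (-6955 - 14214)/(21316 + (-6771 + 65)) = -21169/(21316 - 6706) = -21169/14610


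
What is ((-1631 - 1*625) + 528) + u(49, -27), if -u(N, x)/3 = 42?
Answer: -1854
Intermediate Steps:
u(N, x) = -126 (u(N, x) = -3*42 = -126)
((-1631 - 1*625) + 528) + u(49, -27) = ((-1631 - 1*625) + 528) - 126 = ((-1631 - 625) + 528) - 126 = (-2256 + 528) - 126 = -1728 - 126 = -1854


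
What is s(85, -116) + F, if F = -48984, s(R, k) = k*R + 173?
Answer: -58671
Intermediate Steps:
s(R, k) = 173 + R*k (s(R, k) = R*k + 173 = 173 + R*k)
s(85, -116) + F = (173 + 85*(-116)) - 48984 = (173 - 9860) - 48984 = -9687 - 48984 = -58671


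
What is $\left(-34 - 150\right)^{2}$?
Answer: $33856$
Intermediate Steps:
$\left(-34 - 150\right)^{2} = \left(-184\right)^{2} = 33856$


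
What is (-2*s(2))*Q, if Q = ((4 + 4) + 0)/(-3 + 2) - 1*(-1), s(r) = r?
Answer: 28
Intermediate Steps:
Q = -7 (Q = (8 + 0)/(-1) + 1 = 8*(-1) + 1 = -8 + 1 = -7)
(-2*s(2))*Q = -2*2*(-7) = -4*(-7) = 28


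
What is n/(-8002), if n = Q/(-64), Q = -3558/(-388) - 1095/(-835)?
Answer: 339579/16591922944 ≈ 2.0467e-5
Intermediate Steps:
Q = 339579/32398 (Q = -3558*(-1/388) - 1095*(-1/835) = 1779/194 + 219/167 = 339579/32398 ≈ 10.481)
n = -339579/2073472 (n = (339579/32398)/(-64) = (339579/32398)*(-1/64) = -339579/2073472 ≈ -0.16377)
n/(-8002) = -339579/2073472/(-8002) = -339579/2073472*(-1/8002) = 339579/16591922944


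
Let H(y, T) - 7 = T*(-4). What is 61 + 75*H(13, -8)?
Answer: 2986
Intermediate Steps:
H(y, T) = 7 - 4*T (H(y, T) = 7 + T*(-4) = 7 - 4*T)
61 + 75*H(13, -8) = 61 + 75*(7 - 4*(-8)) = 61 + 75*(7 + 32) = 61 + 75*39 = 61 + 2925 = 2986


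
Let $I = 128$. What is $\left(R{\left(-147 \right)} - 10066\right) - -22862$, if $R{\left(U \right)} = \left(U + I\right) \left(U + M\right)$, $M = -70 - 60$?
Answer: $18059$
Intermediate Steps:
$M = -130$
$R{\left(U \right)} = \left(-130 + U\right) \left(128 + U\right)$ ($R{\left(U \right)} = \left(U + 128\right) \left(U - 130\right) = \left(128 + U\right) \left(-130 + U\right) = \left(-130 + U\right) \left(128 + U\right)$)
$\left(R{\left(-147 \right)} - 10066\right) - -22862 = \left(\left(-16640 + \left(-147\right)^{2} - -294\right) - 10066\right) - -22862 = \left(\left(-16640 + 21609 + 294\right) - 10066\right) + 22862 = \left(5263 - 10066\right) + 22862 = -4803 + 22862 = 18059$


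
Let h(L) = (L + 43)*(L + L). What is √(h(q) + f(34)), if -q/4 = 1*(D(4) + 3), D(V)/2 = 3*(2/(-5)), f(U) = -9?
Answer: I*√5097/5 ≈ 14.279*I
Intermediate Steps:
D(V) = -12/5 (D(V) = 2*(3*(2/(-5))) = 2*(3*(2*(-⅕))) = 2*(3*(-⅖)) = 2*(-6/5) = -12/5)
q = -12/5 (q = -4*(-12/5 + 3) = -4*3/5 = -4*⅗ = -12/5 ≈ -2.4000)
h(L) = 2*L*(43 + L) (h(L) = (43 + L)*(2*L) = 2*L*(43 + L))
√(h(q) + f(34)) = √(2*(-12/5)*(43 - 12/5) - 9) = √(2*(-12/5)*(203/5) - 9) = √(-4872/25 - 9) = √(-5097/25) = I*√5097/5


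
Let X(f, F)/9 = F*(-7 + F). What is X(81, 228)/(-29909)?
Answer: -453492/29909 ≈ -15.162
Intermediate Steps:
X(f, F) = 9*F*(-7 + F) (X(f, F) = 9*(F*(-7 + F)) = 9*F*(-7 + F))
X(81, 228)/(-29909) = (9*228*(-7 + 228))/(-29909) = (9*228*221)*(-1/29909) = 453492*(-1/29909) = -453492/29909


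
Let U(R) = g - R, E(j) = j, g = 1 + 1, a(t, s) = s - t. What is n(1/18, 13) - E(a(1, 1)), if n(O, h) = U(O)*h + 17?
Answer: 761/18 ≈ 42.278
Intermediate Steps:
g = 2
U(R) = 2 - R
n(O, h) = 17 + h*(2 - O) (n(O, h) = (2 - O)*h + 17 = h*(2 - O) + 17 = 17 + h*(2 - O))
n(1/18, 13) - E(a(1, 1)) = (17 - 1*13*(-2 + 1/18)) - (1 - 1*1) = (17 - 1*13*(-2 + 1/18)) - (1 - 1) = (17 - 1*13*(-35/18)) - 1*0 = (17 + 455/18) + 0 = 761/18 + 0 = 761/18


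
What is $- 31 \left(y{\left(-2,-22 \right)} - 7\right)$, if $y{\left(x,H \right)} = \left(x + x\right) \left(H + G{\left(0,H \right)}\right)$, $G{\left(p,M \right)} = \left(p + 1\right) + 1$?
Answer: $-2263$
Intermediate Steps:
$G{\left(p,M \right)} = 2 + p$ ($G{\left(p,M \right)} = \left(1 + p\right) + 1 = 2 + p$)
$y{\left(x,H \right)} = 2 x \left(2 + H\right)$ ($y{\left(x,H \right)} = \left(x + x\right) \left(H + \left(2 + 0\right)\right) = 2 x \left(H + 2\right) = 2 x \left(2 + H\right)$)
$- 31 \left(y{\left(-2,-22 \right)} - 7\right) = - 31 \left(2 \left(-2\right) \left(2 - 22\right) - 7\right) = - 31 \left(2 \left(-2\right) \left(-20\right) - 7\right) = - 31 \left(80 - 7\right) = \left(-31\right) 73 = -2263$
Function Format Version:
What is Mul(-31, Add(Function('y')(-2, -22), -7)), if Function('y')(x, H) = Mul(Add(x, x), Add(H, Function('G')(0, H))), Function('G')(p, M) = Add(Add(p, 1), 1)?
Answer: -2263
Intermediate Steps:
Function('G')(p, M) = Add(2, p) (Function('G')(p, M) = Add(Add(1, p), 1) = Add(2, p))
Function('y')(x, H) = Mul(2, x, Add(2, H)) (Function('y')(x, H) = Mul(Add(x, x), Add(H, Add(2, 0))) = Mul(Mul(2, x), Add(H, 2)) = Mul(Mul(2, x), Add(2, H)) = Mul(2, x, Add(2, H)))
Mul(-31, Add(Function('y')(-2, -22), -7)) = Mul(-31, Add(Mul(2, -2, Add(2, -22)), -7)) = Mul(-31, Add(Mul(2, -2, -20), -7)) = Mul(-31, Add(80, -7)) = Mul(-31, 73) = -2263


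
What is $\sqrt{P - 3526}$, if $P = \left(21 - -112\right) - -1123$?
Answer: $i \sqrt{2270} \approx 47.645 i$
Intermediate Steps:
$P = 1256$ ($P = \left(21 + 112\right) + 1123 = 133 + 1123 = 1256$)
$\sqrt{P - 3526} = \sqrt{1256 - 3526} = \sqrt{-2270} = i \sqrt{2270}$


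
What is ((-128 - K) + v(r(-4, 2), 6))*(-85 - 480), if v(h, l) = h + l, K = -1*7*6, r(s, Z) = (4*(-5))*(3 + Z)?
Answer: 101700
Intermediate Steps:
r(s, Z) = -60 - 20*Z (r(s, Z) = -20*(3 + Z) = -60 - 20*Z)
K = -42 (K = -7*6 = -42)
((-128 - K) + v(r(-4, 2), 6))*(-85 - 480) = ((-128 - 1*(-42)) + ((-60 - 20*2) + 6))*(-85 - 480) = ((-128 + 42) + ((-60 - 40) + 6))*(-565) = (-86 + (-100 + 6))*(-565) = (-86 - 94)*(-565) = -180*(-565) = 101700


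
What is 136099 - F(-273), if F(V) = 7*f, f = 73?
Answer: 135588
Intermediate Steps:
F(V) = 511 (F(V) = 7*73 = 511)
136099 - F(-273) = 136099 - 1*511 = 136099 - 511 = 135588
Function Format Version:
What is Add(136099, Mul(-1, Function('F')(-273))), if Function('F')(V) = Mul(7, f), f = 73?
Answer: 135588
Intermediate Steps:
Function('F')(V) = 511 (Function('F')(V) = Mul(7, 73) = 511)
Add(136099, Mul(-1, Function('F')(-273))) = Add(136099, Mul(-1, 511)) = Add(136099, -511) = 135588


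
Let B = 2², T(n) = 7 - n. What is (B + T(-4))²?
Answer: 225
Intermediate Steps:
B = 4
(B + T(-4))² = (4 + (7 - 1*(-4)))² = (4 + (7 + 4))² = (4 + 11)² = 15² = 225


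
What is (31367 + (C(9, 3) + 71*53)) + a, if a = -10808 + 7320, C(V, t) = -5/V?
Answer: 284773/9 ≈ 31641.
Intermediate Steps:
a = -3488
(31367 + (C(9, 3) + 71*53)) + a = (31367 + (-5/9 + 71*53)) - 3488 = (31367 + (-5*1/9 + 3763)) - 3488 = (31367 + (-5/9 + 3763)) - 3488 = (31367 + 33862/9) - 3488 = 316165/9 - 3488 = 284773/9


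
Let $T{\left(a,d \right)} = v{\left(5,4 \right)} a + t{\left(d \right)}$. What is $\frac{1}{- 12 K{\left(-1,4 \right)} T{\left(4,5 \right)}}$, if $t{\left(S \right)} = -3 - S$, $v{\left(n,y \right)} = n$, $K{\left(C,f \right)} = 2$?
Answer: $- \frac{1}{288} \approx -0.0034722$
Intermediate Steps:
$T{\left(a,d \right)} = -3 - d + 5 a$ ($T{\left(a,d \right)} = 5 a - \left(3 + d\right) = -3 - d + 5 a$)
$\frac{1}{- 12 K{\left(-1,4 \right)} T{\left(4,5 \right)}} = \frac{1}{\left(-12\right) 2 \left(-3 - 5 + 5 \cdot 4\right)} = \frac{1}{\left(-24\right) \left(-3 - 5 + 20\right)} = \frac{1}{\left(-24\right) 12} = \frac{1}{-288} = - \frac{1}{288}$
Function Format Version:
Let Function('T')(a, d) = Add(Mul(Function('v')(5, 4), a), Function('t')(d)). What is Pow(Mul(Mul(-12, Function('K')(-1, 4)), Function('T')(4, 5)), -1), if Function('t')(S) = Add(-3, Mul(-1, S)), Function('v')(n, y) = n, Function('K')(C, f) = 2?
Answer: Rational(-1, 288) ≈ -0.0034722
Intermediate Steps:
Function('T')(a, d) = Add(-3, Mul(-1, d), Mul(5, a)) (Function('T')(a, d) = Add(Mul(5, a), Add(-3, Mul(-1, d))) = Add(-3, Mul(-1, d), Mul(5, a)))
Pow(Mul(Mul(-12, Function('K')(-1, 4)), Function('T')(4, 5)), -1) = Pow(Mul(Mul(-12, 2), Add(-3, Mul(-1, 5), Mul(5, 4))), -1) = Pow(Mul(-24, Add(-3, -5, 20)), -1) = Pow(Mul(-24, 12), -1) = Pow(-288, -1) = Rational(-1, 288)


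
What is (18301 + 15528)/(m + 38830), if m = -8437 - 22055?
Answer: 33829/8338 ≈ 4.0572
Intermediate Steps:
m = -30492
(18301 + 15528)/(m + 38830) = (18301 + 15528)/(-30492 + 38830) = 33829/8338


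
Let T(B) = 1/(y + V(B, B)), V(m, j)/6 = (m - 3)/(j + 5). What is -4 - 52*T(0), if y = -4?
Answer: 54/19 ≈ 2.8421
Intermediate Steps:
V(m, j) = 6*(-3 + m)/(5 + j) (V(m, j) = 6*((m - 3)/(j + 5)) = 6*((-3 + m)/(5 + j)) = 6*(-3 + m)/(5 + j))
T(B) = 1/(-4 + 6*(-3 + B)/(5 + B))
-4 - 52*T(0) = -4 - 26*(5 + 0)/(-19 + 0) = -4 - 26*5/(-19) = -4 - 26*(-1)*5/19 = -4 - 52*(-5/38) = -4 + 130/19 = 54/19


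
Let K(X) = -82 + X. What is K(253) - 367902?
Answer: -367731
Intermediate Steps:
K(253) - 367902 = (-82 + 253) - 367902 = 171 - 367902 = -367731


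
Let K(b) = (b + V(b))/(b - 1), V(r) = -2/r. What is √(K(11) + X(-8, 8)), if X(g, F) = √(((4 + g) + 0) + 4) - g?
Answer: 3*√12210/110 ≈ 3.0136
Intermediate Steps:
K(b) = (b - 2/b)/(-1 + b) (K(b) = (b - 2/b)/(b - 1) = (b - 2/b)/(-1 + b))
X(g, F) = √(8 + g) - g (X(g, F) = √((4 + g) + 4) - g = √(8 + g) - g)
√(K(11) + X(-8, 8)) = √((-2 + 11²)/(11*(-1 + 11)) + (√(8 - 8) - 1*(-8))) = √((1/11)*(-2 + 121)/10 + (√0 + 8)) = √((1/11)*(⅒)*119 + (0 + 8)) = √(119/110 + 8) = √(999/110) = 3*√12210/110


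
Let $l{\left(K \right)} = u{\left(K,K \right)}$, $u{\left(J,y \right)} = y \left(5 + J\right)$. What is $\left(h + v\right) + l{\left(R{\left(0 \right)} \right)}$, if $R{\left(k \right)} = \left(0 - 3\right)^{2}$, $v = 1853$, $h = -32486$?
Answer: $-30507$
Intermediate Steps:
$R{\left(k \right)} = 9$ ($R{\left(k \right)} = \left(-3\right)^{2} = 9$)
$l{\left(K \right)} = K \left(5 + K\right)$
$\left(h + v\right) + l{\left(R{\left(0 \right)} \right)} = \left(-32486 + 1853\right) + 9 \left(5 + 9\right) = -30633 + 9 \cdot 14 = -30633 + 126 = -30507$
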